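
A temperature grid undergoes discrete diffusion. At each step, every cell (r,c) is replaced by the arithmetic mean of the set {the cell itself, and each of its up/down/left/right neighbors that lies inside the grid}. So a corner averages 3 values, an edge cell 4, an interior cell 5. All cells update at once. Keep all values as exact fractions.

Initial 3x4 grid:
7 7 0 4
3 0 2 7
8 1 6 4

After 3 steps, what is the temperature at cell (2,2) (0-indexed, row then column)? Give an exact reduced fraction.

Answer: 6739/1800

Derivation:
Step 1: cell (2,2) = 13/4
Step 2: cell (2,2) = 47/12
Step 3: cell (2,2) = 6739/1800
Full grid after step 3:
  9001/2160 27241/7200 25381/7200 101/27
  29341/7200 21703/6000 5447/1500 55897/14400
  467/120 1487/400 6739/1800 1793/432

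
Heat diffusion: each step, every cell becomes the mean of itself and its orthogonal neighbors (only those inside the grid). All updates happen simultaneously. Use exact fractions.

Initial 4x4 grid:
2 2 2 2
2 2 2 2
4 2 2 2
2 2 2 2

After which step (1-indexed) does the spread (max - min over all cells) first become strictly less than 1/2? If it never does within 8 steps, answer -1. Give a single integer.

Answer: 3

Derivation:
Step 1: max=8/3, min=2, spread=2/3
Step 2: max=151/60, min=2, spread=31/60
Step 3: max=1291/540, min=2, spread=211/540
  -> spread < 1/2 first at step 3
Step 4: max=124843/54000, min=2, spread=16843/54000
Step 5: max=1110643/486000, min=9079/4500, spread=130111/486000
Step 6: max=32802367/14580000, min=547159/270000, spread=3255781/14580000
Step 7: max=975153691/437400000, min=551107/270000, spread=82360351/437400000
Step 8: max=28995316891/13122000000, min=99706441/48600000, spread=2074577821/13122000000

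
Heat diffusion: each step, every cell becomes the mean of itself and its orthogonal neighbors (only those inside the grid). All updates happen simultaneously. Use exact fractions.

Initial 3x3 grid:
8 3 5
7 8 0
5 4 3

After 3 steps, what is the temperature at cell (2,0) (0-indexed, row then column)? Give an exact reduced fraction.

Answer: 2831/540

Derivation:
Step 1: cell (2,0) = 16/3
Step 2: cell (2,0) = 52/9
Step 3: cell (2,0) = 2831/540
Full grid after step 3:
  1007/180 9271/1800 2221/540
  20767/3600 1751/375 1663/400
  2831/540 2149/450 2051/540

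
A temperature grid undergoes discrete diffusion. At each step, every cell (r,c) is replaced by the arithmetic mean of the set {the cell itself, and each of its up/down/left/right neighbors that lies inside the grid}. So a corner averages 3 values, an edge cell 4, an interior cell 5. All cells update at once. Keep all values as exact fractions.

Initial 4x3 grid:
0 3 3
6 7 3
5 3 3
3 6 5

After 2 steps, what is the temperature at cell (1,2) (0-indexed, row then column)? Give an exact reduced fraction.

Answer: 149/40

Derivation:
Step 1: cell (1,2) = 4
Step 2: cell (1,2) = 149/40
Full grid after step 2:
  43/12 273/80 41/12
  323/80 419/100 149/40
  1093/240 106/25 509/120
  79/18 1103/240 149/36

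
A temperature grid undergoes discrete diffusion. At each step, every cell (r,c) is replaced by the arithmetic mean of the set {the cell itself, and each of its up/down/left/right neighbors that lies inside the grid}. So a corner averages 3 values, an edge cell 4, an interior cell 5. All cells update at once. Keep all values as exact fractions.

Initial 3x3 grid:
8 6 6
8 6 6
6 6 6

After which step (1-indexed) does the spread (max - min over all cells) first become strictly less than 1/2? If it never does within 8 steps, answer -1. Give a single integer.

Answer: 4

Derivation:
Step 1: max=22/3, min=6, spread=4/3
Step 2: max=125/18, min=6, spread=17/18
Step 3: max=7327/1080, min=551/90, spread=143/216
Step 4: max=431549/64800, min=8363/1350, spread=1205/2592
  -> spread < 1/2 first at step 4
Step 5: max=25627303/3888000, min=225541/36000, spread=10151/31104
Step 6: max=1525349141/233280000, min=61329209/9720000, spread=85517/373248
Step 7: max=91053190927/13996800000, min=7400153671/1166400000, spread=720431/4478976
Step 8: max=5442462194669/839808000000, min=18568161863/2916000000, spread=6069221/53747712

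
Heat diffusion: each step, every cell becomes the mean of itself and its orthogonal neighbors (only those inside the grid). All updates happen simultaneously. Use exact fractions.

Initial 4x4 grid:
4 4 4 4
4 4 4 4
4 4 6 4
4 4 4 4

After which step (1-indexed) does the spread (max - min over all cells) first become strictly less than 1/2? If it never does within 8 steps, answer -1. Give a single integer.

Step 1: max=9/2, min=4, spread=1/2
Step 2: max=111/25, min=4, spread=11/25
  -> spread < 1/2 first at step 2
Step 3: max=5167/1200, min=4, spread=367/1200
Step 4: max=23171/5400, min=1213/300, spread=1337/5400
Step 5: max=689669/162000, min=36469/9000, spread=33227/162000
Step 6: max=20654327/4860000, min=220049/54000, spread=849917/4860000
Step 7: max=616914347/145800000, min=3308533/810000, spread=21378407/145800000
Step 8: max=18462462371/4374000000, min=995688343/243000000, spread=540072197/4374000000

Answer: 2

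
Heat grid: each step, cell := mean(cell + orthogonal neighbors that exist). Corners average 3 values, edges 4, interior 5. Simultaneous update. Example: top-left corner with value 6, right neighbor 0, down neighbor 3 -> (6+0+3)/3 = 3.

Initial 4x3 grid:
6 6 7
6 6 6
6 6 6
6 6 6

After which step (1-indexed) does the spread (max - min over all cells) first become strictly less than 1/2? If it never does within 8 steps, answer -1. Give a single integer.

Answer: 1

Derivation:
Step 1: max=19/3, min=6, spread=1/3
  -> spread < 1/2 first at step 1
Step 2: max=113/18, min=6, spread=5/18
Step 3: max=1337/216, min=6, spread=41/216
Step 4: max=159737/25920, min=6, spread=4217/25920
Step 5: max=9540349/1555200, min=43279/7200, spread=38417/311040
Step 6: max=571072211/93312000, min=866597/144000, spread=1903471/18662400
Step 7: max=34193309089/5598720000, min=26035759/4320000, spread=18038617/223948800
Step 8: max=2048807382851/335923200000, min=2345726759/388800000, spread=883978523/13436928000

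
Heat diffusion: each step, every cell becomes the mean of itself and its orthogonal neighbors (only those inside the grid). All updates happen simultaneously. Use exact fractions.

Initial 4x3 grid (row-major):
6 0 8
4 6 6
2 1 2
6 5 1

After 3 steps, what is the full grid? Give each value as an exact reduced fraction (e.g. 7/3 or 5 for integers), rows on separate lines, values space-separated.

Answer: 8639/2160 2663/600 2371/540
28871/7200 7671/2000 15173/3600
25511/7200 1809/500 3017/900
1943/540 15479/4800 6937/2160

Derivation:
After step 1:
  10/3 5 14/3
  9/2 17/5 11/2
  13/4 16/5 5/2
  13/3 13/4 8/3
After step 2:
  77/18 41/10 91/18
  869/240 108/25 241/60
  917/240 78/25 52/15
  65/18 269/80 101/36
After step 3:
  8639/2160 2663/600 2371/540
  28871/7200 7671/2000 15173/3600
  25511/7200 1809/500 3017/900
  1943/540 15479/4800 6937/2160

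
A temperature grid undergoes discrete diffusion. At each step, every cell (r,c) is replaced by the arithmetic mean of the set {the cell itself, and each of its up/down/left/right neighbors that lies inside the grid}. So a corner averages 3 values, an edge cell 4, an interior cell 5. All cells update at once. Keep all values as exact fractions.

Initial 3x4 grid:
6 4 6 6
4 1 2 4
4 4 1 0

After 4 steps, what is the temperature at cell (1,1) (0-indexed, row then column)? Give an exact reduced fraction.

Step 1: cell (1,1) = 3
Step 2: cell (1,1) = 163/50
Step 3: cell (1,1) = 20449/6000
Step 4: cell (1,1) = 1234031/360000
Full grid after step 4:
  505451/129600 827461/216000 806141/216000 236723/64800
  3135829/864000 1234031/360000 97063/30000 57313/18000
  47839/14400 24443/8000 601141/216000 177073/64800

Answer: 1234031/360000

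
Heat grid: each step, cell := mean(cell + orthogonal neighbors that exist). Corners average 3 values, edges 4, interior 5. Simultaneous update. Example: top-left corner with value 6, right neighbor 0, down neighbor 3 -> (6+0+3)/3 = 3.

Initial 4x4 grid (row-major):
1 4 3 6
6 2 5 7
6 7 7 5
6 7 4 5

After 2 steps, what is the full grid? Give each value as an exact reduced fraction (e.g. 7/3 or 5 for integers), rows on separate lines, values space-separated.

Answer: 119/36 58/15 257/60 187/36
277/60 433/100 509/100 1313/240
83/15 569/100 559/100 1321/240
223/36 1433/240 1321/240 197/36

Derivation:
After step 1:
  11/3 5/2 9/2 16/3
  15/4 24/5 24/5 23/4
  25/4 29/5 28/5 6
  19/3 6 23/4 14/3
After step 2:
  119/36 58/15 257/60 187/36
  277/60 433/100 509/100 1313/240
  83/15 569/100 559/100 1321/240
  223/36 1433/240 1321/240 197/36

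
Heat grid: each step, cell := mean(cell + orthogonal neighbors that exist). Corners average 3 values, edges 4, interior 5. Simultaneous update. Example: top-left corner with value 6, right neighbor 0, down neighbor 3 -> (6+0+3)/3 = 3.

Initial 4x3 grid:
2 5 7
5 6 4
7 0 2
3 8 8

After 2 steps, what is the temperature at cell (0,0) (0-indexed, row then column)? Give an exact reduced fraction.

Step 1: cell (0,0) = 4
Step 2: cell (0,0) = 14/3
Full grid after step 2:
  14/3 55/12 181/36
  67/16 467/100 211/48
  387/80 103/25 377/80
  29/6 427/80 19/4

Answer: 14/3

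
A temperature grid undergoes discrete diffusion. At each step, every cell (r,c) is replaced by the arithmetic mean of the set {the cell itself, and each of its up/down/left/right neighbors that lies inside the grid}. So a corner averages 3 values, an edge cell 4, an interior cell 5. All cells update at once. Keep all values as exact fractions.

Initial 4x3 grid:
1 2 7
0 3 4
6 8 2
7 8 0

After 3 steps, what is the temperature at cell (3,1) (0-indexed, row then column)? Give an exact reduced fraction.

Answer: 72811/14400

Derivation:
Step 1: cell (3,1) = 23/4
Step 2: cell (3,1) = 1289/240
Step 3: cell (3,1) = 72811/14400
Full grid after step 3:
  497/180 46141/14400 7679/2160
  2807/800 10927/3000 6947/1800
  3747/800 6851/1500 15049/3600
  1969/360 72811/14400 9809/2160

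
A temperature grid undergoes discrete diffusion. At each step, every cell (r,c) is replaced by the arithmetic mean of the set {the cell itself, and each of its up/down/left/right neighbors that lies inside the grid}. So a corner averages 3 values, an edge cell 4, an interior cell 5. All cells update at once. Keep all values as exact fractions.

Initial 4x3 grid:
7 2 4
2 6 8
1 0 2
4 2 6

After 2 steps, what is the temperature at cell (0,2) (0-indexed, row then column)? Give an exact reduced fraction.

Answer: 173/36

Derivation:
Step 1: cell (0,2) = 14/3
Step 2: cell (0,2) = 173/36
Full grid after step 2:
  149/36 1001/240 173/36
  781/240 391/100 259/60
  617/240 291/100 109/30
  85/36 163/60 31/9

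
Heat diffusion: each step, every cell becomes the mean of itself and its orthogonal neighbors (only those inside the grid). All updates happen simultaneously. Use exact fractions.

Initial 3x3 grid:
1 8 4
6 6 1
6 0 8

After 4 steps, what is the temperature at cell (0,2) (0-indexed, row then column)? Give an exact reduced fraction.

Answer: 291587/64800

Derivation:
Step 1: cell (0,2) = 13/3
Step 2: cell (0,2) = 83/18
Step 3: cell (0,2) = 4771/1080
Step 4: cell (0,2) = 291587/64800
Full grid after step 4:
  33493/7200 3909233/864000 291587/64800
  432637/96000 1619821/360000 3741233/864000
  193183/43200 310759/72000 186083/43200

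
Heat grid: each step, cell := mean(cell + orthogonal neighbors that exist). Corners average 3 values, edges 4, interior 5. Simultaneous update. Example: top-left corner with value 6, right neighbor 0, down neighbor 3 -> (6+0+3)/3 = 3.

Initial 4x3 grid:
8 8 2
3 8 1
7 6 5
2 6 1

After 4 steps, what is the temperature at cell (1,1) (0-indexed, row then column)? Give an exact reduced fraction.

Answer: 157571/30000

Derivation:
Step 1: cell (1,1) = 26/5
Step 2: cell (1,1) = 143/25
Step 3: cell (1,1) = 10171/2000
Step 4: cell (1,1) = 157571/30000
Full grid after step 4:
  372851/64800 764033/144000 162263/32400
  589591/108000 157571/30000 1010557/216000
  62639/12000 569659/120000 327959/72000
  206999/43200 1340951/288000 184949/43200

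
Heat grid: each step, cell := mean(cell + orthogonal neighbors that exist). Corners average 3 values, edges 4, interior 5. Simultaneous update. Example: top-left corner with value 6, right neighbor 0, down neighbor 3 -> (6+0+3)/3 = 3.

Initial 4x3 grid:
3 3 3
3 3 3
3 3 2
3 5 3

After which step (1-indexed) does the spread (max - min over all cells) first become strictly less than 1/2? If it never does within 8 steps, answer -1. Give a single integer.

Answer: 3

Derivation:
Step 1: max=11/3, min=11/4, spread=11/12
Step 2: max=137/40, min=23/8, spread=11/20
Step 3: max=3611/1080, min=211/72, spread=223/540
  -> spread < 1/2 first at step 3
Step 4: max=211507/64800, min=31877/10800, spread=4049/12960
Step 5: max=12553193/3888000, min=961619/324000, spread=202753/777600
Step 6: max=745432207/233280000, min=14526559/4860000, spread=385259/1866240
Step 7: max=44432612813/13996800000, min=876176981/291600000, spread=95044709/559872000
Step 8: max=2651090610967/839808000000, min=52831966429/17496000000, spread=921249779/6718464000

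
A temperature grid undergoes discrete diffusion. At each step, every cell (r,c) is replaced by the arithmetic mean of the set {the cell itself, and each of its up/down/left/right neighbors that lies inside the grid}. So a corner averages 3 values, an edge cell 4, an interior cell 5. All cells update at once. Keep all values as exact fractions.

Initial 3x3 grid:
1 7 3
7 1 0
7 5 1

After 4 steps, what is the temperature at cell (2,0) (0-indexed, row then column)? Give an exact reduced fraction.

Step 1: cell (2,0) = 19/3
Step 2: cell (2,0) = 83/18
Step 3: cell (2,0) = 965/216
Step 4: cell (2,0) = 52309/12960
Full grid after step 4:
  8459/2160 77147/21600 77963/25920
  44611/10800 249787/72000 530551/172800
  52309/12960 315263/86400 26171/8640

Answer: 52309/12960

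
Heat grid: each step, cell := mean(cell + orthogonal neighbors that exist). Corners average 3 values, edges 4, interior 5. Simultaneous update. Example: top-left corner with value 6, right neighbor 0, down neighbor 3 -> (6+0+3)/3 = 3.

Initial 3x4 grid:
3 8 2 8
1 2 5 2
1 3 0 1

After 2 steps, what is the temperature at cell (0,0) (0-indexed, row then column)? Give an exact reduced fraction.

Step 1: cell (0,0) = 4
Step 2: cell (0,0) = 19/6
Full grid after step 2:
  19/6 173/40 157/40 55/12
  673/240 13/5 18/5 14/5
  59/36 553/240 139/80 29/12

Answer: 19/6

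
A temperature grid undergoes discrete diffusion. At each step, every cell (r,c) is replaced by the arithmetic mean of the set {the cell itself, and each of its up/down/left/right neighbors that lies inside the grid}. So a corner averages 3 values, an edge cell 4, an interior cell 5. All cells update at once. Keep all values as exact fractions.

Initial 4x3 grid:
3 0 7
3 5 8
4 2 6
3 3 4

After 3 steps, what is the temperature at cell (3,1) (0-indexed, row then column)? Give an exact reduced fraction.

Step 1: cell (3,1) = 3
Step 2: cell (3,1) = 11/3
Step 3: cell (3,1) = 3287/900
Full grid after step 3:
  1181/360 6463/1600 3287/720
  2819/800 987/250 727/150
  24191/7200 24223/6000 16033/3600
  1483/432 3287/900 917/216

Answer: 3287/900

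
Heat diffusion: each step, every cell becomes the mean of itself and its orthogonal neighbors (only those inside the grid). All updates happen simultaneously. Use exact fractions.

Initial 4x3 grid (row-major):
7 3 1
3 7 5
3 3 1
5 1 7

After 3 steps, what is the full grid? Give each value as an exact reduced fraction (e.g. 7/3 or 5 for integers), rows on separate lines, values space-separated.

Answer: 1159/270 29387/7200 227/60
14881/3600 11833/3000 4427/1200
4537/1200 1803/500 4337/1200
83/24 4247/1200 247/72

Derivation:
After step 1:
  13/3 9/2 3
  5 21/5 7/2
  7/2 3 4
  3 4 3
After step 2:
  83/18 481/120 11/3
  511/120 101/25 147/40
  29/8 187/50 27/8
  7/2 13/4 11/3
After step 3:
  1159/270 29387/7200 227/60
  14881/3600 11833/3000 4427/1200
  4537/1200 1803/500 4337/1200
  83/24 4247/1200 247/72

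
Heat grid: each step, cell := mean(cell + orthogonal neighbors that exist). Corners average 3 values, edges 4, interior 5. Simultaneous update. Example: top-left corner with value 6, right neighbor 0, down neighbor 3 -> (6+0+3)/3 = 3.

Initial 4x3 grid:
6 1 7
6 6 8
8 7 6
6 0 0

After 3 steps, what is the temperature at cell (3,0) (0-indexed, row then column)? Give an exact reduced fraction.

Step 1: cell (3,0) = 14/3
Step 2: cell (3,0) = 44/9
Step 3: cell (3,0) = 5237/1080
Full grid after step 3:
  11621/2160 197/36 2969/540
  8191/1440 6647/1200 3983/720
  1567/288 3073/600 29/6
  5237/1080 12577/2880 2923/720

Answer: 5237/1080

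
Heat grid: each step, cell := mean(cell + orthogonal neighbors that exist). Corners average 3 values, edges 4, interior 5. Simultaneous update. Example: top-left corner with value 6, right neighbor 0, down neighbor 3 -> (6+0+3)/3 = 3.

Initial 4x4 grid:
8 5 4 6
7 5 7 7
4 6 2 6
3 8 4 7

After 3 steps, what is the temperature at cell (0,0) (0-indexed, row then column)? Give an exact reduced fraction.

Answer: 161/27

Derivation:
Step 1: cell (0,0) = 20/3
Step 2: cell (0,0) = 109/18
Step 3: cell (0,0) = 161/27
Full grid after step 3:
  161/27 103/18 1027/180 611/108
  409/72 1691/300 82/15 1027/180
  43/8 1051/200 647/120 247/45
  371/72 83/16 3787/720 1183/216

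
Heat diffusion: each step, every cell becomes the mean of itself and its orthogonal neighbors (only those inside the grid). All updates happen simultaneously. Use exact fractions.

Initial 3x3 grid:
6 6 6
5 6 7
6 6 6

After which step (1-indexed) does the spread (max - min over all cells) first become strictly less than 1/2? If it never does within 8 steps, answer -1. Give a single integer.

Step 1: max=19/3, min=17/3, spread=2/3
Step 2: max=299/48, min=277/48, spread=11/24
  -> spread < 1/2 first at step 2
Step 3: max=3545/576, min=3367/576, spread=89/288
Step 4: max=42227/6912, min=40717/6912, spread=755/3456
Step 5: max=504017/82944, min=491311/82944, spread=6353/41472
Step 6: max=6025499/995328, min=5918437/995328, spread=53531/497664
Step 7: max=72114569/11943936, min=71212663/11943936, spread=450953/5971968
Step 8: max=863762435/143327232, min=856164349/143327232, spread=3799043/71663616

Answer: 2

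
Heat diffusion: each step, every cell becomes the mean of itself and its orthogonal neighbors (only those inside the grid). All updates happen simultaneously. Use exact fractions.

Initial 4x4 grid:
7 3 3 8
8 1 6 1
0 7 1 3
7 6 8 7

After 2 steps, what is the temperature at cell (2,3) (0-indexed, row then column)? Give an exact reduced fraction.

Step 1: cell (2,3) = 3
Step 2: cell (2,3) = 37/8
Full grid after step 2:
  9/2 39/8 149/40 9/2
  41/8 179/50 219/50 139/40
  101/24 51/10 189/50 37/8
  101/18 119/24 47/8 29/6

Answer: 37/8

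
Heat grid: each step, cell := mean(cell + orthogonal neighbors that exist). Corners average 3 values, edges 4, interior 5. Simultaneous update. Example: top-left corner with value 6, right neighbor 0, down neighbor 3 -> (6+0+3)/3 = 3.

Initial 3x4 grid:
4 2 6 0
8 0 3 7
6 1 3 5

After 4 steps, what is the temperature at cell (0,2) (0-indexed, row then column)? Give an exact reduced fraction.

Step 1: cell (0,2) = 11/4
Step 2: cell (0,2) = 833/240
Step 3: cell (0,2) = 24491/7200
Step 4: cell (0,2) = 770477/216000
Full grid after step 4:
  61069/16200 771577/216000 770477/216000 471367/129600
  1631789/432000 40591/11250 1274137/360000 3234653/864000
  81467/21600 129617/36000 43589/12000 160639/43200

Answer: 770477/216000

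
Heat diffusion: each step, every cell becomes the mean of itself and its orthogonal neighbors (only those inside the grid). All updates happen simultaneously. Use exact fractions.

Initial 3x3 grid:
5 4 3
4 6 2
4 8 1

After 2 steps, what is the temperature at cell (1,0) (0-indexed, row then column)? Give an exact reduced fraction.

Step 1: cell (1,0) = 19/4
Step 2: cell (1,0) = 1153/240
Full grid after step 2:
  163/36 499/120 7/2
  1153/240 109/25 217/60
  89/18 371/80 137/36

Answer: 1153/240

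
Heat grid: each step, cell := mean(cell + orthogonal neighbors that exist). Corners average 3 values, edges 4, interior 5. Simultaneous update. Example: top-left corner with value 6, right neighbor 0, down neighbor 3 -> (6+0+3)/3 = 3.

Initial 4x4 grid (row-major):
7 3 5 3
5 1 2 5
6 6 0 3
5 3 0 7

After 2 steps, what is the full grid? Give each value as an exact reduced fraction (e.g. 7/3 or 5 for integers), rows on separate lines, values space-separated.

After step 1:
  5 4 13/4 13/3
  19/4 17/5 13/5 13/4
  11/2 16/5 11/5 15/4
  14/3 7/2 5/2 10/3
After step 2:
  55/12 313/80 851/240 65/18
  373/80 359/100 147/50 209/60
  1087/240 89/25 57/20 47/15
  41/9 52/15 173/60 115/36

Answer: 55/12 313/80 851/240 65/18
373/80 359/100 147/50 209/60
1087/240 89/25 57/20 47/15
41/9 52/15 173/60 115/36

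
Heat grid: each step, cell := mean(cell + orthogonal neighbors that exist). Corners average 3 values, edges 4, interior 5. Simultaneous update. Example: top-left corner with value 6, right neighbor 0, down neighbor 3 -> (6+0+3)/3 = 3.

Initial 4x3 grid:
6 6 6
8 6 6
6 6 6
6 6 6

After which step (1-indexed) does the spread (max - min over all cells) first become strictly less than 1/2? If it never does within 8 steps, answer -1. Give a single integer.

Answer: 3

Derivation:
Step 1: max=20/3, min=6, spread=2/3
Step 2: max=391/60, min=6, spread=31/60
Step 3: max=3451/540, min=6, spread=211/540
  -> spread < 1/2 first at step 3
Step 4: max=340897/54000, min=5447/900, spread=14077/54000
Step 5: max=3056407/486000, min=327683/54000, spread=5363/24300
Step 6: max=91220809/14580000, min=182869/30000, spread=93859/583200
Step 7: max=5459074481/874800000, min=296936467/48600000, spread=4568723/34992000
Step 8: max=326708435629/52488000000, min=8929618889/1458000000, spread=8387449/83980800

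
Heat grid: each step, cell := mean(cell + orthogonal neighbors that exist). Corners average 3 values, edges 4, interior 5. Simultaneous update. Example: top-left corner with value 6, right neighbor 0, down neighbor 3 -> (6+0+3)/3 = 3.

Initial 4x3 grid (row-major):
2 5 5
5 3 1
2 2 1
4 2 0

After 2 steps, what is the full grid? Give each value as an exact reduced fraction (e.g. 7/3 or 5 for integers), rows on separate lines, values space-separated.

Answer: 43/12 877/240 119/36
269/80 289/100 311/120
131/48 229/100 13/8
95/36 23/12 4/3

Derivation:
After step 1:
  4 15/4 11/3
  3 16/5 5/2
  13/4 2 1
  8/3 2 1
After step 2:
  43/12 877/240 119/36
  269/80 289/100 311/120
  131/48 229/100 13/8
  95/36 23/12 4/3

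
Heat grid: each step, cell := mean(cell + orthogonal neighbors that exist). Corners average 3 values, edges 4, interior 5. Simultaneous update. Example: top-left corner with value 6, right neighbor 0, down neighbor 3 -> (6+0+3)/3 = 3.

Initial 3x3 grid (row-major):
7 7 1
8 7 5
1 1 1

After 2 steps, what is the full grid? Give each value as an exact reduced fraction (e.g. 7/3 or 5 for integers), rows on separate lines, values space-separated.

Answer: 223/36 683/120 40/9
1321/240 457/100 473/120
139/36 413/120 25/9

Derivation:
After step 1:
  22/3 11/2 13/3
  23/4 28/5 7/2
  10/3 5/2 7/3
After step 2:
  223/36 683/120 40/9
  1321/240 457/100 473/120
  139/36 413/120 25/9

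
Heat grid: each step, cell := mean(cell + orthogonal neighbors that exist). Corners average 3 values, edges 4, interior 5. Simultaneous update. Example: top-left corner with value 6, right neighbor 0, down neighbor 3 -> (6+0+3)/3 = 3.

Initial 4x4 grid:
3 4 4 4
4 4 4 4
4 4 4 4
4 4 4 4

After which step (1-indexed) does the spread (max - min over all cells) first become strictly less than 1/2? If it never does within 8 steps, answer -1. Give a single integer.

Answer: 1

Derivation:
Step 1: max=4, min=11/3, spread=1/3
  -> spread < 1/2 first at step 1
Step 2: max=4, min=67/18, spread=5/18
Step 3: max=4, min=823/216, spread=41/216
Step 4: max=4, min=24877/6480, spread=1043/6480
Step 5: max=4, min=752047/194400, spread=25553/194400
Step 6: max=71921/18000, min=22656541/5832000, spread=645863/5832000
Step 7: max=479029/120000, min=682198309/174960000, spread=16225973/174960000
Step 8: max=215299/54000, min=20517722017/5248800000, spread=409340783/5248800000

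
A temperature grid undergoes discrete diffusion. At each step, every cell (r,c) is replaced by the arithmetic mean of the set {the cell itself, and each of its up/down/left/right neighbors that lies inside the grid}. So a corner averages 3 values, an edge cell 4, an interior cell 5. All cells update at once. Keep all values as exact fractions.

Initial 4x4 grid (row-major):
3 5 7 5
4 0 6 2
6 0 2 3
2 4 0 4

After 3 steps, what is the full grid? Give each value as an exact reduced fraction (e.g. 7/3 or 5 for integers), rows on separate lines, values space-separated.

Answer: 533/144 4603/1200 15293/3600 9289/2160
7981/2400 267/80 21091/6000 27001/7200
7037/2400 5597/2000 16433/6000 4213/1440
2063/720 749/300 223/90 5387/2160

Derivation:
After step 1:
  4 15/4 23/4 14/3
  13/4 3 17/5 4
  3 12/5 11/5 11/4
  4 3/2 5/2 7/3
After step 2:
  11/3 33/8 527/120 173/36
  53/16 79/25 367/100 889/240
  253/80 121/50 53/20 677/240
  17/6 13/5 32/15 91/36
After step 3:
  533/144 4603/1200 15293/3600 9289/2160
  7981/2400 267/80 21091/6000 27001/7200
  7037/2400 5597/2000 16433/6000 4213/1440
  2063/720 749/300 223/90 5387/2160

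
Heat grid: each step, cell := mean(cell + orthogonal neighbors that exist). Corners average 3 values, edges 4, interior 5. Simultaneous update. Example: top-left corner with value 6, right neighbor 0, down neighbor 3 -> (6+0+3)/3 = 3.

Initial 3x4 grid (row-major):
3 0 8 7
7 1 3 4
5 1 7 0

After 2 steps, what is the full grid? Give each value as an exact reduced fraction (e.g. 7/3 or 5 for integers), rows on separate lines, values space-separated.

Answer: 31/9 397/120 553/120 43/9
211/60 7/2 71/20 181/40
71/18 779/240 871/240 119/36

Derivation:
After step 1:
  10/3 3 9/2 19/3
  4 12/5 23/5 7/2
  13/3 7/2 11/4 11/3
After step 2:
  31/9 397/120 553/120 43/9
  211/60 7/2 71/20 181/40
  71/18 779/240 871/240 119/36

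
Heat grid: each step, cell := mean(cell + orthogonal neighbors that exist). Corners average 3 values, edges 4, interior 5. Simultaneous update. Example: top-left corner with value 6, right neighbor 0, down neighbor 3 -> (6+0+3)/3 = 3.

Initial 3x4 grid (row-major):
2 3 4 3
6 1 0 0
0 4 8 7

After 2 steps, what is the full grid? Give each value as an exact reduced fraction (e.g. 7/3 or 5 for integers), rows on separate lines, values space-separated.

Answer: 101/36 43/15 149/60 22/9
241/80 67/25 303/100 373/120
53/18 53/15 39/10 49/12

Derivation:
After step 1:
  11/3 5/2 5/2 7/3
  9/4 14/5 13/5 5/2
  10/3 13/4 19/4 5
After step 2:
  101/36 43/15 149/60 22/9
  241/80 67/25 303/100 373/120
  53/18 53/15 39/10 49/12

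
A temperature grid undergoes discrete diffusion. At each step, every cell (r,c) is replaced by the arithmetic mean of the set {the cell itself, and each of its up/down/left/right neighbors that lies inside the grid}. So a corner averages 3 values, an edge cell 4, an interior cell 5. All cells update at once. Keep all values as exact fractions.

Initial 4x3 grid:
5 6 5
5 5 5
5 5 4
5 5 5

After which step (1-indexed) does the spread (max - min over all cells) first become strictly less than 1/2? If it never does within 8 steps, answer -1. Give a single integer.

Step 1: max=16/3, min=14/3, spread=2/3
Step 2: max=1267/240, min=569/120, spread=43/80
Step 3: max=11237/2160, min=5189/1080, spread=859/2160
  -> spread < 1/2 first at step 3
Step 4: max=133211/25920, min=31507/6480, spread=7183/25920
Step 5: max=7966129/1555200, min=948469/194400, spread=378377/1555200
Step 6: max=475259867/93312000, min=3577229/729000, spread=3474911/18662400
Step 7: max=28429901233/5598720000, min=1722368183/349920000, spread=174402061/1119744000
Step 8: max=1700453023187/335923200000, min=51836763491/10497600000, spread=1667063659/13436928000

Answer: 3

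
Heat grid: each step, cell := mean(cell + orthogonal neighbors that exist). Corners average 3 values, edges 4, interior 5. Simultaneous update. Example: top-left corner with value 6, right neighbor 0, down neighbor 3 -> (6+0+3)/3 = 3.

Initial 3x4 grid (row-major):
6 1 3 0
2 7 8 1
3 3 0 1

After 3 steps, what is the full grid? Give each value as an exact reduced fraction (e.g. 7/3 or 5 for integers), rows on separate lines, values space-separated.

Answer: 2669/720 117/32 4423/1440 5363/2160
5393/1440 1067/300 303/100 233/96
7447/2160 967/288 4073/1440 4903/2160

Derivation:
After step 1:
  3 17/4 3 4/3
  9/2 21/5 19/5 5/2
  8/3 13/4 3 2/3
After step 2:
  47/12 289/80 743/240 41/18
  431/120 4 33/10 83/40
  125/36 787/240 643/240 37/18
After step 3:
  2669/720 117/32 4423/1440 5363/2160
  5393/1440 1067/300 303/100 233/96
  7447/2160 967/288 4073/1440 4903/2160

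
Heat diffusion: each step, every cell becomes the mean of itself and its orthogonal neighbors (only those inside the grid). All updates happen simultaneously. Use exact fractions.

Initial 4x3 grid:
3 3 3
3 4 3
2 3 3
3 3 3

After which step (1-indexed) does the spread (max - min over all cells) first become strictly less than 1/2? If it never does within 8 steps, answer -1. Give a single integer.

Step 1: max=13/4, min=8/3, spread=7/12
Step 2: max=19/6, min=101/36, spread=13/36
  -> spread < 1/2 first at step 2
Step 3: max=1127/360, min=1235/432, spread=587/2160
Step 4: max=135023/43200, min=187837/64800, spread=5879/25920
Step 5: max=8045707/2592000, min=1423351/486000, spread=272701/1555200
Step 6: max=480657893/155520000, min=343862651/116640000, spread=2660923/18662400
Step 7: max=28712678287/9331200000, min=20743075009/6998400000, spread=126629393/1119744000
Step 8: max=1717121249933/559872000000, min=1249348787231/419904000000, spread=1231748807/13436928000

Answer: 2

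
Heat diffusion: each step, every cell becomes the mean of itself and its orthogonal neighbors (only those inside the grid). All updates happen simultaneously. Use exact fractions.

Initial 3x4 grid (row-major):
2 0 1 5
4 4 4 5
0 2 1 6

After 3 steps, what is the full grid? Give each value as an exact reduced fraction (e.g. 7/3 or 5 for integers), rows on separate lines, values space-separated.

Answer: 1601/720 1887/800 21643/7200 1493/432
5311/2400 5083/2000 18379/6000 13529/3600
823/360 371/150 3853/1200 11/3

Derivation:
After step 1:
  2 7/4 5/2 11/3
  5/2 14/5 3 5
  2 7/4 13/4 4
After step 2:
  25/12 181/80 131/48 67/18
  93/40 59/25 331/100 47/12
  25/12 49/20 3 49/12
After step 3:
  1601/720 1887/800 21643/7200 1493/432
  5311/2400 5083/2000 18379/6000 13529/3600
  823/360 371/150 3853/1200 11/3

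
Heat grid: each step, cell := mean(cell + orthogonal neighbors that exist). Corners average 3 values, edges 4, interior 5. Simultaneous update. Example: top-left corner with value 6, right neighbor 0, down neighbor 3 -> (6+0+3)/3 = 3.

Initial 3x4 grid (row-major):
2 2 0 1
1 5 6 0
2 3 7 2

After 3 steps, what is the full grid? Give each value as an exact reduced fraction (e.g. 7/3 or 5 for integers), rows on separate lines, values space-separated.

Answer: 623/270 1771/720 419/180 4331/2160
3833/1440 3533/1200 1757/600 7457/2880
2123/720 1619/480 553/160 563/180

Derivation:
After step 1:
  5/3 9/4 9/4 1/3
  5/2 17/5 18/5 9/4
  2 17/4 9/2 3
After step 2:
  77/36 287/120 253/120 29/18
  287/120 16/5 16/5 551/240
  35/12 283/80 307/80 13/4
After step 3:
  623/270 1771/720 419/180 4331/2160
  3833/1440 3533/1200 1757/600 7457/2880
  2123/720 1619/480 553/160 563/180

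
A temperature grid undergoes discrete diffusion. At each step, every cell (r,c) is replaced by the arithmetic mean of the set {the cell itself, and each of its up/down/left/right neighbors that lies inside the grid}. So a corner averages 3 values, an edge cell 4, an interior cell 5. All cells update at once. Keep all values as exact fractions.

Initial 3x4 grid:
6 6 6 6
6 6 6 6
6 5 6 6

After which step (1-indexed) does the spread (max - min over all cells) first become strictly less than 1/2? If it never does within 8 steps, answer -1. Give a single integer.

Step 1: max=6, min=17/3, spread=1/3
  -> spread < 1/2 first at step 1
Step 2: max=6, min=689/120, spread=31/120
Step 3: max=6, min=6269/1080, spread=211/1080
Step 4: max=10753/1800, min=631103/108000, spread=14077/108000
Step 5: max=644317/108000, min=5691593/972000, spread=5363/48600
Step 6: max=357131/60000, min=171219191/29160000, spread=93859/1166400
Step 7: max=577863533/97200000, min=10287325519/1749600000, spread=4568723/69984000
Step 8: max=17314381111/2916000000, min=618075564371/104976000000, spread=8387449/167961600

Answer: 1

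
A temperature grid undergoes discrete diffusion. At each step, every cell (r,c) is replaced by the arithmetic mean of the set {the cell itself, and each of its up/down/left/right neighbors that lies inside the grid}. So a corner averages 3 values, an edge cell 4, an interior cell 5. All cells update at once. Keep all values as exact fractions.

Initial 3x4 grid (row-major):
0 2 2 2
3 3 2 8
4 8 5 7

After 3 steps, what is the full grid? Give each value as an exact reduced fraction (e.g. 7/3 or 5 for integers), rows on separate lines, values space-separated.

Answer: 5341/2160 18961/7200 2549/800 91/24
22861/7200 21073/6000 6127/1500 64967/14400
182/45 5281/1200 4427/900 2273/432

Derivation:
After step 1:
  5/3 7/4 2 4
  5/2 18/5 4 19/4
  5 5 11/2 20/3
After step 2:
  71/36 541/240 47/16 43/12
  383/120 337/100 397/100 233/48
  25/6 191/40 127/24 203/36
After step 3:
  5341/2160 18961/7200 2549/800 91/24
  22861/7200 21073/6000 6127/1500 64967/14400
  182/45 5281/1200 4427/900 2273/432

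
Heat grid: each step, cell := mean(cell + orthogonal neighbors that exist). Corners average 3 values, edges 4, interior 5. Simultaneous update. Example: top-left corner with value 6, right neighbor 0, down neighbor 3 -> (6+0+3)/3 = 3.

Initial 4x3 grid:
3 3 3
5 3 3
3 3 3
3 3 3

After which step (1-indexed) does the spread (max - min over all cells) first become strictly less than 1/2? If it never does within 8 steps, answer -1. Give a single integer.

Step 1: max=11/3, min=3, spread=2/3
Step 2: max=211/60, min=3, spread=31/60
Step 3: max=1831/540, min=3, spread=211/540
  -> spread < 1/2 first at step 3
Step 4: max=178897/54000, min=2747/900, spread=14077/54000
Step 5: max=1598407/486000, min=165683/54000, spread=5363/24300
Step 6: max=47480809/14580000, min=92869/30000, spread=93859/583200
Step 7: max=2834674481/874800000, min=151136467/48600000, spread=4568723/34992000
Step 8: max=169244435629/52488000000, min=4555618889/1458000000, spread=8387449/83980800

Answer: 3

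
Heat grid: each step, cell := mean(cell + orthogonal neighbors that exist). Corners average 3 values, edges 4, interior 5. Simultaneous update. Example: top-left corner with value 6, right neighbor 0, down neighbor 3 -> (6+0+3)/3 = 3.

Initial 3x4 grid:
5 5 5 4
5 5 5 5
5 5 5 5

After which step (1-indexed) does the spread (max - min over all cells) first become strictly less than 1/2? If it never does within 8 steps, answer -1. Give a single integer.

Answer: 1

Derivation:
Step 1: max=5, min=14/3, spread=1/3
  -> spread < 1/2 first at step 1
Step 2: max=5, min=85/18, spread=5/18
Step 3: max=5, min=1039/216, spread=41/216
Step 4: max=5, min=125383/25920, spread=4217/25920
Step 5: max=35921/7200, min=7566851/1555200, spread=38417/311040
Step 6: max=717403/144000, min=455359789/93312000, spread=1903471/18662400
Step 7: max=21484241/4320000, min=27392610911/5598720000, spread=18038617/223948800
Step 8: max=1931073241/388800000, min=1646347817149/335923200000, spread=883978523/13436928000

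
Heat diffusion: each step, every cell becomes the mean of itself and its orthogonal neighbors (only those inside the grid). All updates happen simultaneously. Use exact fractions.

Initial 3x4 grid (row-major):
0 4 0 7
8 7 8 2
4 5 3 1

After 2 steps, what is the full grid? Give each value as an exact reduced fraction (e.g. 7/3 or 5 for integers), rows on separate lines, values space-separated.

After step 1:
  4 11/4 19/4 3
  19/4 32/5 4 9/2
  17/3 19/4 17/4 2
After step 2:
  23/6 179/40 29/8 49/12
  1249/240 453/100 239/50 27/8
  91/18 79/15 15/4 43/12

Answer: 23/6 179/40 29/8 49/12
1249/240 453/100 239/50 27/8
91/18 79/15 15/4 43/12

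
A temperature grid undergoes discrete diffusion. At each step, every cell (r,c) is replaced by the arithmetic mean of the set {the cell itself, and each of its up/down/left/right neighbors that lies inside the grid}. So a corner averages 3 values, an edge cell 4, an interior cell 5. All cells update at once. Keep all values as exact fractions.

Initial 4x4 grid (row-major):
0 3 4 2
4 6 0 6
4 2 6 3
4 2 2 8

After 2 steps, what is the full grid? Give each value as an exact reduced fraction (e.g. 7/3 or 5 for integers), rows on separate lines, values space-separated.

Answer: 109/36 65/24 139/40 3
37/12 363/100 3 169/40
43/12 78/25 17/4 463/120
28/9 43/12 209/60 175/36

Derivation:
After step 1:
  7/3 13/4 9/4 4
  7/2 3 22/5 11/4
  7/2 4 13/5 23/4
  10/3 5/2 9/2 13/3
After step 2:
  109/36 65/24 139/40 3
  37/12 363/100 3 169/40
  43/12 78/25 17/4 463/120
  28/9 43/12 209/60 175/36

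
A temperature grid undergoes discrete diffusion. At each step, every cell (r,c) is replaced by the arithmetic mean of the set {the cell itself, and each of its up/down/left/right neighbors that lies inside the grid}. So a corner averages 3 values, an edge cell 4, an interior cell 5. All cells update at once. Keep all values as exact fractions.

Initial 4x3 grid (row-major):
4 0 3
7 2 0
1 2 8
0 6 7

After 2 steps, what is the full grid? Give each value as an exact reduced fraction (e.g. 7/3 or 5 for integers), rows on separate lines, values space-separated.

After step 1:
  11/3 9/4 1
  7/2 11/5 13/4
  5/2 19/5 17/4
  7/3 15/4 7
After step 2:
  113/36 547/240 13/6
  89/30 3 107/40
  91/30 33/10 183/40
  103/36 1013/240 5

Answer: 113/36 547/240 13/6
89/30 3 107/40
91/30 33/10 183/40
103/36 1013/240 5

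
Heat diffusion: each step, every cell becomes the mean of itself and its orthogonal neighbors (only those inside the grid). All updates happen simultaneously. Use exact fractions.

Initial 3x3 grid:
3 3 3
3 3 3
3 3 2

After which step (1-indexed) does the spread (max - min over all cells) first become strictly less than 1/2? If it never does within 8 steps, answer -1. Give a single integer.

Step 1: max=3, min=8/3, spread=1/3
  -> spread < 1/2 first at step 1
Step 2: max=3, min=49/18, spread=5/18
Step 3: max=3, min=607/216, spread=41/216
Step 4: max=1069/360, min=36749/12960, spread=347/2592
Step 5: max=10643/3600, min=2225863/777600, spread=2921/31104
Step 6: max=1270517/432000, min=134139461/46656000, spread=24611/373248
Step 7: max=28503259/9720000, min=8079357967/2799360000, spread=207329/4478976
Step 8: max=1516398401/518400000, min=485854847549/167961600000, spread=1746635/53747712

Answer: 1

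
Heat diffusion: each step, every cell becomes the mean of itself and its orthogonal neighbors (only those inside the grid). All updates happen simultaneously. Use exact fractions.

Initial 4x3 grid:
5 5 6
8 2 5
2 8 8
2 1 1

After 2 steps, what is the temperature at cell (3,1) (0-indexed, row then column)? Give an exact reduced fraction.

Step 1: cell (3,1) = 3
Step 2: cell (3,1) = 61/20
Full grid after step 2:
  59/12 643/120 181/36
  417/80 119/25 1301/240
  907/240 233/50 1097/240
  29/9 61/20 71/18

Answer: 61/20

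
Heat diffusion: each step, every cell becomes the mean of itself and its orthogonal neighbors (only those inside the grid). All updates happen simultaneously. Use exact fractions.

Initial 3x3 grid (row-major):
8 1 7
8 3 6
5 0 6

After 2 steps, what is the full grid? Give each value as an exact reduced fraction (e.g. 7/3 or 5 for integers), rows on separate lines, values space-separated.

After step 1:
  17/3 19/4 14/3
  6 18/5 11/2
  13/3 7/2 4
After step 2:
  197/36 1121/240 179/36
  49/10 467/100 533/120
  83/18 463/120 13/3

Answer: 197/36 1121/240 179/36
49/10 467/100 533/120
83/18 463/120 13/3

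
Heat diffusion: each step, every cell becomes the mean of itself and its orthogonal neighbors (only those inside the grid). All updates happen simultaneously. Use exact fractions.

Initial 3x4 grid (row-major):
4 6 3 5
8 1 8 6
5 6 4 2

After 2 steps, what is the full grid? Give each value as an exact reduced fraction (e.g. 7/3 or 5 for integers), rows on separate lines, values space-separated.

Answer: 14/3 26/5 271/60 185/36
679/120 111/25 519/100 1099/240
89/18 317/60 87/20 19/4

Derivation:
After step 1:
  6 7/2 11/2 14/3
  9/2 29/5 22/5 21/4
  19/3 4 5 4
After step 2:
  14/3 26/5 271/60 185/36
  679/120 111/25 519/100 1099/240
  89/18 317/60 87/20 19/4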